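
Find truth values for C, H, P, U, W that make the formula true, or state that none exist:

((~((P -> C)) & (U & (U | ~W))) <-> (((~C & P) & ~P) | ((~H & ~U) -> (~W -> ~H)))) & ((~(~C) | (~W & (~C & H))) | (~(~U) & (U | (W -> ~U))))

C: False, H: True, P: True, U: True, W: False

  (~((P -> C)) & (U & (U | ~W))) <-> (((~C & P) & ~P) | ((~H & ~U) -> (~W -> ~H))) = True
    ~((P -> C)) & (U & (U | ~W)) = True
      ~((P -> C)) = True
        P -> C = False
      U & (U | ~W) = True
        U | ~W = True
          ~W = True
    ((~C & P) & ~P) | ((~H & ~U) -> (~W -> ~H)) = True
      (~C & P) & ~P = False
        ~C & P = True
          ~C = True
        ~P = False
      (~H & ~U) -> (~W -> ~H) = True
        ~H & ~U = False
          ~H = False
          ~U = False
        ~W -> ~H = False
          ~W = True
          ~H = False
  (~(~C) | (~W & (~C & H))) | (~(~U) & (U | (W -> ~U))) = True
    ~(~C) | (~W & (~C & H)) = True
      ~(~C) = False
        ~C = True
      ~W & (~C & H) = True
        ~W = True
        ~C & H = True
          ~C = True
    ~(~U) & (U | (W -> ~U)) = True
      ~(~U) = True
        ~U = False
      U | (W -> ~U) = True
        W -> ~U = True
          ~U = False
Both conjuncts True, so the formula holds.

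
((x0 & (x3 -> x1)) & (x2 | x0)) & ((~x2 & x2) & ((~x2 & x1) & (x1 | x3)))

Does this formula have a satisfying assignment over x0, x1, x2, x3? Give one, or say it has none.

UNSATISFIABLE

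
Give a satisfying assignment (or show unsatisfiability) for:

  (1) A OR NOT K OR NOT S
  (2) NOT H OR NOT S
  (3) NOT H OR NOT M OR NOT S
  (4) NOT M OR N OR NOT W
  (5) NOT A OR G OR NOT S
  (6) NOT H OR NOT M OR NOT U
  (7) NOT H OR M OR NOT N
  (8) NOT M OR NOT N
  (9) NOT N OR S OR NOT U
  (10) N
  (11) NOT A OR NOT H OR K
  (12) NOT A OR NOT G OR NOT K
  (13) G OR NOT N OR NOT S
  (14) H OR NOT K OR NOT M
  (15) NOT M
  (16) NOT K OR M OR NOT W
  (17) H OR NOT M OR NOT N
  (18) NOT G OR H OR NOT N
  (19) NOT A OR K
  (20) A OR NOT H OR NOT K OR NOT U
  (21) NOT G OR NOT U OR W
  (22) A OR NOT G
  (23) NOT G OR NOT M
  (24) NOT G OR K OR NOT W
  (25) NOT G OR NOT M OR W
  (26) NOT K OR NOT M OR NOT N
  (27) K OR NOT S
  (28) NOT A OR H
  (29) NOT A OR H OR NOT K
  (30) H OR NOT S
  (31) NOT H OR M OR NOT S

Unit clause (N) forces N = True.
Unit clause (NOT M) forces M = False.
In (NOT H OR M OR NOT N) only NOT H is left, so H = False.
In (NOT G OR H OR NOT N) only NOT G is left, so G = False.
In (NOT A OR H) only NOT A is left, so A = False.
In (H OR NOT S) only NOT S is left, so S = False.
In (NOT N OR S OR NOT U) only NOT U is left, so U = False.
Set W = True.
  then (NOT K OR M OR NOT W) forces K = False.
All clauses satisfied.

M=F; S=F; W=T; N=T; U=F; G=F; H=F; A=F; K=F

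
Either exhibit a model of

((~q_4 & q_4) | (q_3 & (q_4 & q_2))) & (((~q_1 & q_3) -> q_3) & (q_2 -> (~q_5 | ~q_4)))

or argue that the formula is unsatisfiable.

q_1 = False; q_2 = True; q_3 = True; q_4 = True; q_5 = False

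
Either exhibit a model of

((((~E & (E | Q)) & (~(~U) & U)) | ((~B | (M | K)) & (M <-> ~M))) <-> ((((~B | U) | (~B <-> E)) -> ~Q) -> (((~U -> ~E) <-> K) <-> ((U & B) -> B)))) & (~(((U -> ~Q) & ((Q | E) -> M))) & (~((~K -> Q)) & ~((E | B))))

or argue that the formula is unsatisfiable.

Unsatisfiable — no assignment works.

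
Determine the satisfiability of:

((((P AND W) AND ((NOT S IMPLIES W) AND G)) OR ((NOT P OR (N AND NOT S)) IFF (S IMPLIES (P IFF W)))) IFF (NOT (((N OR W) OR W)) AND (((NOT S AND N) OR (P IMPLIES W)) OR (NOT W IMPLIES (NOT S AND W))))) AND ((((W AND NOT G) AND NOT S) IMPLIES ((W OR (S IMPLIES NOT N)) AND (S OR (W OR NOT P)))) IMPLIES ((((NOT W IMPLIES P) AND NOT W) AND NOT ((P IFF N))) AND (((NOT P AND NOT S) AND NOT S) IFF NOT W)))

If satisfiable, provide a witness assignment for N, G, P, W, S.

The conjunct (((W AND NOT G) AND NOT S) IMPLIES ((W OR (S IMPLIES NOT N)) AND (S OR (W OR NOT P)))) IMPLIES ((((NOT W IMPLIES P) AND NOT W) AND NOT ((P IFF N))) AND (((NOT P AND NOT S) AND NOT S) IFF NOT W)) is unsatisfiable on its own:
  W = True: this becomes ((NOT G AND NOT S) IMPLIES True) IMPLIES (False AND NOT (((NOT P AND NOT S) AND NOT S))) = False.
  W = False: simplifies to (P AND NOT ((P IFF N))) AND ((NOT P AND NOT S) AND NOT S).
    P = True: the conjunct NOT P is False.
    P = False: the conjunct P is False.
So the whole conjunction is unsatisfiable.

Unsatisfiable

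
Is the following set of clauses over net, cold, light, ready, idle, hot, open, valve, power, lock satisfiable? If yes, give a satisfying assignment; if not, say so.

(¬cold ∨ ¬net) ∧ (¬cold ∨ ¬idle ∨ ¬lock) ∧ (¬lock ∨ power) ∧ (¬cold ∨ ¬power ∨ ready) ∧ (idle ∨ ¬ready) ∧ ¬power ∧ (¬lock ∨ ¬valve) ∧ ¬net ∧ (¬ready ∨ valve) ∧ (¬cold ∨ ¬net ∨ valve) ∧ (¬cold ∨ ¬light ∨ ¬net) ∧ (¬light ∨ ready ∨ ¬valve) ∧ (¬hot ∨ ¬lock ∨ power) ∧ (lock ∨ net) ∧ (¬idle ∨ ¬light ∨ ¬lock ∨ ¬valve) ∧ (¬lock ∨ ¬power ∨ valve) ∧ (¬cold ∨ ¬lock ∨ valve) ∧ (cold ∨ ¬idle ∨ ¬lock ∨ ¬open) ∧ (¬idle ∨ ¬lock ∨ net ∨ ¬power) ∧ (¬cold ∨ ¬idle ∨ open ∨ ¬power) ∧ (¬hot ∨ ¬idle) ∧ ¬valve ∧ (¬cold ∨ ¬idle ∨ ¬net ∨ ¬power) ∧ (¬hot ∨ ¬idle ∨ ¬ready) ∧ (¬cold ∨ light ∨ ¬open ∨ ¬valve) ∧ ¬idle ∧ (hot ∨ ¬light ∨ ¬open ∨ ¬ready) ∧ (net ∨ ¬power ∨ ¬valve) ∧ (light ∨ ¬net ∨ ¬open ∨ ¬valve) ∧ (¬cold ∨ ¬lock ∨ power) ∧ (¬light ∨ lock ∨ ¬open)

Case net = True:
  Clause (¬net) is falsified — contradiction.
Case net = False:
  (¬power) forces power = False.
  (¬lock ∨ power) forces lock = False.
  Clause (lock ∨ net) is falsified — contradiction.
Both cases fail, so the formula is unsatisfiable.

Unsatisfiable — no assignment works.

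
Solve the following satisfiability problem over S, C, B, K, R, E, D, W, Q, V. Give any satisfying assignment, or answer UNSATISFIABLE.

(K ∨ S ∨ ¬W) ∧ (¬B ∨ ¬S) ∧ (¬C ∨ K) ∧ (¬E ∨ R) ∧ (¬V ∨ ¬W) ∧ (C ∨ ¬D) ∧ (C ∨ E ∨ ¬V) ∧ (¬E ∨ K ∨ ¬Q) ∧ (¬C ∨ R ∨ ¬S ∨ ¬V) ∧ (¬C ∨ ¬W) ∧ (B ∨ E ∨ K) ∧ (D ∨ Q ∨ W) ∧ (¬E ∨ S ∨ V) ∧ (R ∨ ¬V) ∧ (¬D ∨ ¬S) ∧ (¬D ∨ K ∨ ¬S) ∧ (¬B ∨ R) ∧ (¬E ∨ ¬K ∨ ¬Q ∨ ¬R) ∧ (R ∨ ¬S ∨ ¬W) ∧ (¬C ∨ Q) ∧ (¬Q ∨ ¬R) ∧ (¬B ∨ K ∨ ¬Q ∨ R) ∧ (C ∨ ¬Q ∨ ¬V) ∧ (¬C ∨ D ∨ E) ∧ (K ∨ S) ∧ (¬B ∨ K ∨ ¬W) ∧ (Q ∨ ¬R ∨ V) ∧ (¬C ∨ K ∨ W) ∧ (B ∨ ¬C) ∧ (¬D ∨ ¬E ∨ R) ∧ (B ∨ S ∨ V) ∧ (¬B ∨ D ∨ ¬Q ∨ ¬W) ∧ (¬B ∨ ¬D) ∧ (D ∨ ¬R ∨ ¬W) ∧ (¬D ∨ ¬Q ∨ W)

S = True, C = False, B = False, K = True, R = False, E = False, D = False, W = False, Q = True, V = False

Set S = True.
  then (¬B ∨ ¬S) forces B = False.
  then (¬D ∨ ¬S) forces D = False.
  then (B ∨ ¬C) forces C = False.
Try K = False:
  (B ∨ E ∨ K) forces E = True.
  (¬E ∨ R) forces R = True.
  (¬E ∨ K ∨ ¬Q) forces Q = False.
  (D ∨ Q ∨ W) forces W = True.
  clause (D ∨ ¬R ∨ ¬W) is falsified — backtrack.
So K = True.
Set R = False.
  then (¬E ∨ R) forces E = False.
  then (C ∨ E ∨ ¬V) forces V = False.
  then (R ∨ ¬S ∨ ¬W) forces W = False.
  then (D ∨ Q ∨ W) forces Q = True.
All clauses satisfied.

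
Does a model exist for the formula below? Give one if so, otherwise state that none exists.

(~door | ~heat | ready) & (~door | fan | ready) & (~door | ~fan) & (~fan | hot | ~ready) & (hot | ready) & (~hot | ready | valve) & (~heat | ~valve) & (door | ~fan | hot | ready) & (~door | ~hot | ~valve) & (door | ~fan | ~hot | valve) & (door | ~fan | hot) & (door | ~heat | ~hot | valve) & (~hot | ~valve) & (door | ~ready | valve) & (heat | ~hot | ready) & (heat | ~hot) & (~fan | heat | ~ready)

Try fan = True:
  (~door | ~fan) forces door = False.
  (door | ~fan | hot) forces hot = True.
  (door | ~fan | ~hot | valve) forces valve = True.
  clause (~hot | ~valve) is falsified — backtrack.
So fan = False.
Set valve = True.
  then (~heat | ~valve) forces heat = False.
  then (~hot | ~valve) forces hot = False.
  then (hot | ready) forces ready = True.
Set door = False.
All clauses satisfied.

fan: False, valve: True, hot: False, ready: True, door: False, heat: False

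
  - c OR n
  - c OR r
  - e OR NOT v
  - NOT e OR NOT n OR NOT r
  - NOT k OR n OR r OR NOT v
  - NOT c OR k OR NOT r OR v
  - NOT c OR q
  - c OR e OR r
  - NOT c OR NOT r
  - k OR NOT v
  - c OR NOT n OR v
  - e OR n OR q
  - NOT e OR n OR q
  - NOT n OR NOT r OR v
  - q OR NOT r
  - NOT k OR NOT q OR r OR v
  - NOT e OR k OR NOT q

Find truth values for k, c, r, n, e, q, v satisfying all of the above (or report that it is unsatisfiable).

k = False, c = True, r = False, n = False, e = False, q = True, v = False

Set k = False.
  then (k OR NOT v) forces v = False.
Try c = False:
  (c OR n) forces n = True.
  clause (c OR NOT n OR v) is falsified — backtrack.
So c = True.
  then (NOT c OR k OR NOT r OR v) forces r = False.
  then (NOT c OR q) forces q = True.
  then (NOT e OR k OR NOT q) forces e = False.
Set n = False.
All clauses satisfied.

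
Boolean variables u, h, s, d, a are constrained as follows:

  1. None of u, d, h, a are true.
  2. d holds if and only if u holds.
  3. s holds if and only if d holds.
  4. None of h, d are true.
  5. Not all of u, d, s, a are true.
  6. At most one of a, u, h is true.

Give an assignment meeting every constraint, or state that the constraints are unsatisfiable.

u = False; h = False; s = False; d = False; a = False

  (1) {u, d, h, a}: 0 true — none ✓
  (2) d=F, u=F — same ✓
  (3) s=F, d=F — same ✓
  (4) {h, d}: 0 true — none ✓
  (5) {u, d, s, a}: 0/4 true — not all ✓
  (6) {a, u, h}: 0 true — at most one ✓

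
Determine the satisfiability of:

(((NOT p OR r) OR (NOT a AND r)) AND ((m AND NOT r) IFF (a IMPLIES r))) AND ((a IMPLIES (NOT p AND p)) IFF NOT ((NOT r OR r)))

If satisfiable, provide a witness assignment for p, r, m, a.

p = False; r = False; m = False; a = True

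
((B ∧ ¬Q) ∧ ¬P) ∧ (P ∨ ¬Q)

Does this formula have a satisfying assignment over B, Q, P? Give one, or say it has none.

B: True, Q: False, P: False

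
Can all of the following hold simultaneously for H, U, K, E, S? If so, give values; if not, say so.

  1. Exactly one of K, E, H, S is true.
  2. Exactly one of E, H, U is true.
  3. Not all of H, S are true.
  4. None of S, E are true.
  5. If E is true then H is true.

H = True, U = False, K = False, E = False, S = False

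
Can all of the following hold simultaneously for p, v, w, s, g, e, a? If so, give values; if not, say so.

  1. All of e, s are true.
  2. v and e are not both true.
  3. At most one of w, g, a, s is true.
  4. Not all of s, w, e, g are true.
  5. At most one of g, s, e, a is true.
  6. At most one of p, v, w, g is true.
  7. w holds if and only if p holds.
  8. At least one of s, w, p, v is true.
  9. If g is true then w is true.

Case s = True:
  (1) forces e = True.
  Constraint (5) is violated (s=T, e=T) — contradiction.
Case s = False:
  Constraint (1) is violated (s=F) — contradiction.
Both cases fail — unsatisfiable.

Unsatisfiable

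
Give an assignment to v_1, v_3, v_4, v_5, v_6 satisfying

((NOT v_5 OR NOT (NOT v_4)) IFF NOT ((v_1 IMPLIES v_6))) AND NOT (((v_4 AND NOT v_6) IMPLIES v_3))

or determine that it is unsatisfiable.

v_1 = True; v_3 = False; v_4 = True; v_5 = True; v_6 = False

  (NOT v_5 OR NOT (NOT v_4)) IFF NOT ((v_1 IMPLIES v_6)) = True
    NOT v_5 OR NOT (NOT v_4) = True
      NOT v_5 = False
      NOT (NOT v_4) = True
        NOT v_4 = False
    NOT ((v_1 IMPLIES v_6)) = True
      v_1 IMPLIES v_6 = False
  NOT (((v_4 AND NOT v_6) IMPLIES v_3)) = True
    (v_4 AND NOT v_6) IMPLIES v_3 = False
      v_4 AND NOT v_6 = True
        NOT v_6 = True
Both conjuncts True, so the formula holds.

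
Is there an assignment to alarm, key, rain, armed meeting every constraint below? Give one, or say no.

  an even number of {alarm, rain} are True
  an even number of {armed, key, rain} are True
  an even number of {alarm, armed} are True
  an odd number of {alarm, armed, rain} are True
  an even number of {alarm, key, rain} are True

alarm=T, key=F, rain=T, armed=T

{alarm, rain}: 2 true → even ✓
{armed, key, rain}: 2 true → even ✓
{alarm, armed}: 2 true → even ✓
{alarm, armed, rain}: 3 true → odd ✓
{alarm, key, rain}: 2 true → even ✓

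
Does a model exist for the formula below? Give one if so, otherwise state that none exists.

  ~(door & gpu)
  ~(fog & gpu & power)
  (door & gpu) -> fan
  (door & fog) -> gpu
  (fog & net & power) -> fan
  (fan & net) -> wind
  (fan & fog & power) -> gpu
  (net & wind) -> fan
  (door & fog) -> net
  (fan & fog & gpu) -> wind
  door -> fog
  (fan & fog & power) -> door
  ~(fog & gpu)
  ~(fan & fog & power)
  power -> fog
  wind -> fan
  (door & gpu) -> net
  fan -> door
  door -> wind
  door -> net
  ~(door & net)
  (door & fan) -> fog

power = False, door = False, fog = False, net = False, wind = False, fan = False, gpu = True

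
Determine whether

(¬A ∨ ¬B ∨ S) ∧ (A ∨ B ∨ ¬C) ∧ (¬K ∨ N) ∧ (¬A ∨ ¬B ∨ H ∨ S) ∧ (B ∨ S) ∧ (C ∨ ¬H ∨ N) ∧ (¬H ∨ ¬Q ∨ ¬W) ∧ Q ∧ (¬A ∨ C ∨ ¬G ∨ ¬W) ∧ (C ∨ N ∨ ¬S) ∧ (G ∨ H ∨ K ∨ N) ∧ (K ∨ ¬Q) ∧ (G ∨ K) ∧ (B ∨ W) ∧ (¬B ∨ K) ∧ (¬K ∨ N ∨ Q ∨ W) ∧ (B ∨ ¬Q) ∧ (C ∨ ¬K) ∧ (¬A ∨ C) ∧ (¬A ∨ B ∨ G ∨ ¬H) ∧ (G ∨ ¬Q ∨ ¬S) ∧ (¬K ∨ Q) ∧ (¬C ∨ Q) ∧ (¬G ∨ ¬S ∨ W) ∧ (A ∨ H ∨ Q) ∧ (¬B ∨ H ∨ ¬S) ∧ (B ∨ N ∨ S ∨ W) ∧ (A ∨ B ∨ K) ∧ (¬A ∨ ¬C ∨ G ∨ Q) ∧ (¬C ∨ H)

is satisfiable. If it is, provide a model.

W = False; K = True; Q = True; A = False; S = False; G = False; N = True; C = True; B = True; H = True

Unit clause (Q) forces Q = True.
In (K ∨ ¬Q) only K is left, so K = True.
In (B ∨ ¬Q) only B is left, so B = True.
In (C ∨ ¬K) only C is left, so C = True.
In (¬C ∨ H) only H is left, so H = True.
In (¬K ∨ N) only N is left, so N = True.
In (¬H ∨ ¬Q ∨ ¬W) only ¬W is left, so W = False.
Try A = True:
  (¬A ∨ ¬B ∨ S) forces S = True.
  (G ∨ ¬Q ∨ ¬S) forces G = True.
  clause (¬G ∨ ¬S ∨ W) is falsified — backtrack.
So A = False.
Try S = True:
  (G ∨ ¬Q ∨ ¬S) forces G = True.
  clause (¬G ∨ ¬S ∨ W) is falsified — backtrack.
So S = False.
Set G = False.
All clauses satisfied.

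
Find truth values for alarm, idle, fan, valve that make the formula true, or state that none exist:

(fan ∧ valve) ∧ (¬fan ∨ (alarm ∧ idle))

alarm = True; idle = True; fan = True; valve = True

  fan ∧ valve = True
  ¬fan ∨ (alarm ∧ idle) = True
    ¬fan = False
    alarm ∧ idle = True
Both conjuncts True, so the formula holds.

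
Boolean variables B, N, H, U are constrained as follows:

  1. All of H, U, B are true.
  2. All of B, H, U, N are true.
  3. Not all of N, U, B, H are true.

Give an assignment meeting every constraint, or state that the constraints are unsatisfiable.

The formula is unsatisfiable.

Case B = True:
  (1) forces H = True.
  (1) forces U = True.
  (2) forces N = True.
  Constraint (3) is violated (N=T, U=T, B=T, H=T) — contradiction.
Case B = False:
  Constraint (1) is violated (B=F) — contradiction.
Both cases fail — unsatisfiable.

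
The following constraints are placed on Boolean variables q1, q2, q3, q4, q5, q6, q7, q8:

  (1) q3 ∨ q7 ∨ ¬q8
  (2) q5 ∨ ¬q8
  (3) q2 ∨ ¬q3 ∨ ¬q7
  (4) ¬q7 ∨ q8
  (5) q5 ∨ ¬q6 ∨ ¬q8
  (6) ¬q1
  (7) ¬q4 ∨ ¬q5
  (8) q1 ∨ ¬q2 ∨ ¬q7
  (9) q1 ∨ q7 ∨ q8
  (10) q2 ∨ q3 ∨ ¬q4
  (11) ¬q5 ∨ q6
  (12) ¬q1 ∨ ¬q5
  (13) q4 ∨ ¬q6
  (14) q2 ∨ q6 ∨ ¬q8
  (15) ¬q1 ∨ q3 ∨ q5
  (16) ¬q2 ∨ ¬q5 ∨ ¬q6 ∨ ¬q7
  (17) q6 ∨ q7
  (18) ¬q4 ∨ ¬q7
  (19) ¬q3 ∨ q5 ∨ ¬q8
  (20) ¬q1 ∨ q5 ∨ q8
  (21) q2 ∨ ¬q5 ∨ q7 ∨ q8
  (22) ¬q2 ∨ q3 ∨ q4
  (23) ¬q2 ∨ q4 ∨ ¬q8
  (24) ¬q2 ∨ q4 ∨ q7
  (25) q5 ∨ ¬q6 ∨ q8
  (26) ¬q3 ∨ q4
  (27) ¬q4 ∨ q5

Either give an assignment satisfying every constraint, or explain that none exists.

Case q5 = True:
  (¬q1) forces q1 = False.
  (¬q4 ∨ ¬q5) forces q4 = False.
  (¬q5 ∨ q6) forces q6 = True.
  Clause (q4 ∨ ¬q6) is falsified — contradiction.
Case q5 = False:
  (q5 ∨ ¬q8) forces q8 = False.
  (¬q7 ∨ q8) forces q7 = False.
  (¬q1) forces q1 = False.
  Clause (q1 ∨ q7 ∨ q8) is falsified — contradiction.
Both cases fail, so the formula is unsatisfiable.

Unsatisfiable — no assignment works.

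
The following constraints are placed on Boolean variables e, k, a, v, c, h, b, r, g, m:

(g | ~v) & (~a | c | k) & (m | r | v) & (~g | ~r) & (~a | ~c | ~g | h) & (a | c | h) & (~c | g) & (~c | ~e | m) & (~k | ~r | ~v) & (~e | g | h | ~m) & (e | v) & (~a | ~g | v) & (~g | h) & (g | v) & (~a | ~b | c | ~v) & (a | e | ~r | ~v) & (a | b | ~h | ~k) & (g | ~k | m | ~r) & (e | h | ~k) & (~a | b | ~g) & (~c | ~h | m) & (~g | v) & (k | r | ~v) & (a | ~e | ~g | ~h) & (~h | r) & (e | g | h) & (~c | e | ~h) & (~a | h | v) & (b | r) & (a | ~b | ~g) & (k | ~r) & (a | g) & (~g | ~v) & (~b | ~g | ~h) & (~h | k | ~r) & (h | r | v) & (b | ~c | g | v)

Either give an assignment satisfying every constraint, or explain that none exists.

UNSATISFIABLE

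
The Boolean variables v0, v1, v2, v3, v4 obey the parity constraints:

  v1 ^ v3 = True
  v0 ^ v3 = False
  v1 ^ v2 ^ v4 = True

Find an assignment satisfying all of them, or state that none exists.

v0 = False, v1 = True, v2 = True, v3 = False, v4 = True

v1 ^ v3 = T ^ F = True ✓
v0 ^ v3 = F ^ F = False ✓
v1 ^ v2 ^ v4 = T ^ T ^ T = True ✓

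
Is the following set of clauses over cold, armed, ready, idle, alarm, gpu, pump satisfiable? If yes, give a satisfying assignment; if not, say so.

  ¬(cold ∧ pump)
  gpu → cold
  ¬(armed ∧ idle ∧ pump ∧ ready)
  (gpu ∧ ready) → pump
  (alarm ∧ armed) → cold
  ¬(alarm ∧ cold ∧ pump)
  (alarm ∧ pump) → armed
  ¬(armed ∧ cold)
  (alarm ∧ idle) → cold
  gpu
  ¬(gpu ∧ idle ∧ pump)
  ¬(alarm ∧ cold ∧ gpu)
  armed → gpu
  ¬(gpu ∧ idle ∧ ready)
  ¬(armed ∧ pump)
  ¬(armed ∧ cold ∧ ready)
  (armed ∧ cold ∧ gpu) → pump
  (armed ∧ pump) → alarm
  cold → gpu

Unit clause (gpu) forces gpu = True.
In (cold ∨ ¬gpu) only cold is left, so cold = True.
In (¬alarm ∨ ¬cold ∨ ¬gpu) only ¬alarm is left, so alarm = False.
In (¬cold ∨ ¬pump) only ¬pump is left, so pump = False.
In (¬armed ∨ ¬cold) only ¬armed is left, so armed = False.
In (¬gpu ∨ pump ∨ ¬ready) only ¬ready is left, so ready = False.
Set idle = False.
All clauses satisfied.

cold=T; armed=F; ready=F; idle=F; alarm=F; gpu=T; pump=F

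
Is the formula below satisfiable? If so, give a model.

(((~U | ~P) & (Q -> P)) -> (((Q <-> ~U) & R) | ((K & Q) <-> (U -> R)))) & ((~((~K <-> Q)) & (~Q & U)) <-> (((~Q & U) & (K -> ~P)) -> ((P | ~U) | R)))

P: False, U: True, Q: False, K: False, R: True

  ((~U | ~P) & (Q -> P)) -> (((Q <-> ~U) & R) | ((K & Q) <-> (U -> R))) = True
    (~U | ~P) & (Q -> P) = True
      ~U | ~P = True
        ~U = False
        ~P = True
      Q -> P = True
    ((Q <-> ~U) & R) | ((K & Q) <-> (U -> R)) = True
      (Q <-> ~U) & R = True
        Q <-> ~U = True
          ~U = False
      (K & Q) <-> (U -> R) = False
        K & Q = False
        U -> R = True
  (~((~K <-> Q)) & (~Q & U)) <-> (((~Q & U) & (K -> ~P)) -> ((P | ~U) | R)) = True
    ~((~K <-> Q)) & (~Q & U) = True
      ~((~K <-> Q)) = True
        ~K <-> Q = False
          ~K = True
      ~Q & U = True
        ~Q = True
    ((~Q & U) & (K -> ~P)) -> ((P | ~U) | R) = True
      (~Q & U) & (K -> ~P) = True
        ~Q & U = True
          ~Q = True
        K -> ~P = True
          ~P = True
      (P | ~U) | R = True
        P | ~U = False
          ~U = False
Both conjuncts True, so the formula holds.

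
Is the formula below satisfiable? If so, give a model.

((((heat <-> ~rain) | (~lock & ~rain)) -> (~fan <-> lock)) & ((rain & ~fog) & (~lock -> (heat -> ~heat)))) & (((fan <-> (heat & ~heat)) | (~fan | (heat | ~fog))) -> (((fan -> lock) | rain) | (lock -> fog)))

fan = True, heat = False, fog = False, rain = True, lock = False

  (((heat <-> ~rain) | (~lock & ~rain)) -> (~fan <-> lock)) & ((rain & ~fog) & (~lock -> (heat -> ~heat))) = True
    ((heat <-> ~rain) | (~lock & ~rain)) -> (~fan <-> lock) = True
      (heat <-> ~rain) | (~lock & ~rain) = True
        heat <-> ~rain = True
          ~rain = False
        ~lock & ~rain = False
          ~lock = True
          ~rain = False
      ~fan <-> lock = True
        ~fan = False
    (rain & ~fog) & (~lock -> (heat -> ~heat)) = True
      rain & ~fog = True
        ~fog = True
      ~lock -> (heat -> ~heat) = True
        ~lock = True
        heat -> ~heat = True
          ~heat = True
  ((fan <-> (heat & ~heat)) | (~fan | (heat | ~fog))) -> (((fan -> lock) | rain) | (lock -> fog)) = True
    (fan <-> (heat & ~heat)) | (~fan | (heat | ~fog)) = True
      fan <-> (heat & ~heat) = False
        heat & ~heat = False
          ~heat = True
      ~fan | (heat | ~fog) = True
        ~fan = False
        heat | ~fog = True
          ~fog = True
    ((fan -> lock) | rain) | (lock -> fog) = True
      (fan -> lock) | rain = True
        fan -> lock = False
      lock -> fog = True
Both conjuncts True, so the formula holds.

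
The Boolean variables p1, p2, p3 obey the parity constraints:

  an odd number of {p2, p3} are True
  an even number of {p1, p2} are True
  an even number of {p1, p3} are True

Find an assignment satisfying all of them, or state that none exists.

Adding constraints 1, 2, 3 mod 2: every variable appears an even number of times on the left, so the left side is 0.
But the right sides sum to 1 (mod 2). 0 ≠ 1 — the system is inconsistent.

Unsatisfiable — no assignment works.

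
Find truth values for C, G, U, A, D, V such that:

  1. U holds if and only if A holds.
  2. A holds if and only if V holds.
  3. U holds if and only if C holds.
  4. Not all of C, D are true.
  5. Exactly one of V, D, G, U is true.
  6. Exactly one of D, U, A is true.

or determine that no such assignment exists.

C = False, G = False, U = False, A = False, D = True, V = False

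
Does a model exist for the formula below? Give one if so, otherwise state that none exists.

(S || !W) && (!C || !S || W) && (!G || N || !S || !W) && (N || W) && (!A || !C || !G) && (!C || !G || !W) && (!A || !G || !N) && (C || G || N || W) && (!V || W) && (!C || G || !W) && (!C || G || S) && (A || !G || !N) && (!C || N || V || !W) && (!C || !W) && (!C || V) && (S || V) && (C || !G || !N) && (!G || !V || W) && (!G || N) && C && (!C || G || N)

Case C = True:
  (!C || !W) forces W = False.
  (!C || !S || W) forces S = False.
  (N || W) forces N = True.
  (!V || W) forces V = False.
  Clause (!C || V) is falsified — contradiction.
Case C = False:
  Clause (C) is falsified — contradiction.
Both cases fail, so the formula is unsatisfiable.

Unsatisfiable — no assignment works.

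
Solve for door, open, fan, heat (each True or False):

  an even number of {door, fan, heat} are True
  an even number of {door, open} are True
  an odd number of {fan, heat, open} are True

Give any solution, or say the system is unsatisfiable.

Unsatisfiable — no assignment works.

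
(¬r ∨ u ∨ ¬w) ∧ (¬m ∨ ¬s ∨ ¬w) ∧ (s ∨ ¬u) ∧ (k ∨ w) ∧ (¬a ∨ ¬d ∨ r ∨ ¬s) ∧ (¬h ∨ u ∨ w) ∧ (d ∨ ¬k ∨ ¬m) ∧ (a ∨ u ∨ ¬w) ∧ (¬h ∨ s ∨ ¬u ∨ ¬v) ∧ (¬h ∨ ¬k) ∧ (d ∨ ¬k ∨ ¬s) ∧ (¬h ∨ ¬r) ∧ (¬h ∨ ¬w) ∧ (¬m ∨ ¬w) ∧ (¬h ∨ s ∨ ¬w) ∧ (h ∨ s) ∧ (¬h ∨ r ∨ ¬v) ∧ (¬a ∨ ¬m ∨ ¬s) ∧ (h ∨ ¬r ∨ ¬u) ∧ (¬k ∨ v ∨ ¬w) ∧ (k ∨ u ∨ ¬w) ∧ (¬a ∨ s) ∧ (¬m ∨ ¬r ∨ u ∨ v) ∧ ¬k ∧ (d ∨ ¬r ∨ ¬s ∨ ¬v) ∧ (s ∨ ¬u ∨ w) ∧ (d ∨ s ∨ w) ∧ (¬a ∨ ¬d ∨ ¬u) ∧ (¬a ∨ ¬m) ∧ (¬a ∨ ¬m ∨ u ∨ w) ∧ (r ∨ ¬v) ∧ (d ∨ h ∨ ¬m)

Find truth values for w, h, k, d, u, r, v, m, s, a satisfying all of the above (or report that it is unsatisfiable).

Unit clause (¬k) forces k = False.
In (k ∨ w) only w is left, so w = True.
In (¬h ∨ ¬w) only ¬h is left, so h = False.
In (¬m ∨ ¬w) only ¬m is left, so m = False.
In (h ∨ s) only s is left, so s = True.
In (k ∨ u ∨ ¬w) only u is left, so u = True.
In (h ∨ ¬r ∨ ¬u) only ¬r is left, so r = False.
In (r ∨ ¬v) only ¬v is left, so v = False.
Set d = False.
Set a = True.
All clauses satisfied.

w: True; h: False; k: False; d: False; u: True; r: False; v: False; m: False; s: True; a: True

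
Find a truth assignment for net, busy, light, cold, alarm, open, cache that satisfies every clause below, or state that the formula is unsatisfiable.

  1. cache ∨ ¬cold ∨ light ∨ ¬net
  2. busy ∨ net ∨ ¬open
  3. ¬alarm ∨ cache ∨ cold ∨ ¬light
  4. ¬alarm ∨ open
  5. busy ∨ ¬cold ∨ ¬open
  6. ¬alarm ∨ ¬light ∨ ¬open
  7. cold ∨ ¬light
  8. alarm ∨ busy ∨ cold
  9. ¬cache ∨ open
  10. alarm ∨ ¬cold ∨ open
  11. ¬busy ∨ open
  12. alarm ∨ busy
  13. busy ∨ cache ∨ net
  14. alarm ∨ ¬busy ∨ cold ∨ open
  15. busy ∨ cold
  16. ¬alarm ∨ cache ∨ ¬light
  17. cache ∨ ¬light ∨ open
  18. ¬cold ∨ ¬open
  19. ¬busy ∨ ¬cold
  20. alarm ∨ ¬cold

Set net = True.
Set busy = True.
  then (¬busy ∨ open) forces open = True.
  then (¬cold ∨ ¬open) forces cold = False.
  then (cold ∨ ¬light) forces light = False.
Set alarm = True.
Set cache = False.
All clauses satisfied.

net=T, busy=T, light=F, cold=F, alarm=T, open=T, cache=F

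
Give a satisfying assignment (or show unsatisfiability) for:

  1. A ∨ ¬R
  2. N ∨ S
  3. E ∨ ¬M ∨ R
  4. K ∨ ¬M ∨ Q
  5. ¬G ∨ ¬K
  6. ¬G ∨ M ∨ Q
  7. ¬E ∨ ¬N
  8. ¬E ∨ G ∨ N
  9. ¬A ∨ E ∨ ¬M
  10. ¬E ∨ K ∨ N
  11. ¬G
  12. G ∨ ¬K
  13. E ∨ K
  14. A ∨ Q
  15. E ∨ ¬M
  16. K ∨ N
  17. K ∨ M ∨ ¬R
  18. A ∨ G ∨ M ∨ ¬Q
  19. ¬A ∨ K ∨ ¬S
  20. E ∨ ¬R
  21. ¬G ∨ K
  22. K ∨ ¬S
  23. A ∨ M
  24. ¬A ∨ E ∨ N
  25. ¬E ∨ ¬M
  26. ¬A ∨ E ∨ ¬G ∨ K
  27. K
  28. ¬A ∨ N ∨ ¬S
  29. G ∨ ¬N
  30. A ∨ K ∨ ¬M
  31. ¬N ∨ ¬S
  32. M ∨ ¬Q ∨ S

Case G = True:
  Clause (¬G) is falsified — contradiction.
Case G = False:
  (G ∨ ¬K) forces K = False.
  Clause (K) is falsified — contradiction.
Both cases fail, so the formula is unsatisfiable.

The formula is unsatisfiable.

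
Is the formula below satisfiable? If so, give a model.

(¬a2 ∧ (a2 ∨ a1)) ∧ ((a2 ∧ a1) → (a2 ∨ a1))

a1: True, a2: False

  ¬a2 ∧ (a2 ∨ a1) = True
    ¬a2 = True
    a2 ∨ a1 = True
  (a2 ∧ a1) → (a2 ∨ a1) = True
    a2 ∧ a1 = False
    a2 ∨ a1 = True
Both conjuncts True, so the formula holds.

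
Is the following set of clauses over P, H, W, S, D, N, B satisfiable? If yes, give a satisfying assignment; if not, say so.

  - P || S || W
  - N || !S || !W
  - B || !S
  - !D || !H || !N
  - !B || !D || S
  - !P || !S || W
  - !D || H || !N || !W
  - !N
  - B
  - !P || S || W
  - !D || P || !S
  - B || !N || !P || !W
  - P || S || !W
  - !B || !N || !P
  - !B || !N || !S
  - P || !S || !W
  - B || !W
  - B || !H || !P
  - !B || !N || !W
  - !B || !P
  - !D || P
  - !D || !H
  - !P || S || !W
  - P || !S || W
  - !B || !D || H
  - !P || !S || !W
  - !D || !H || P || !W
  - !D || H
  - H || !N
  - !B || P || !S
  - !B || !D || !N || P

Case N = True:
  Clause (!N) is falsified — contradiction.
Case N = False:
  (B) forces B = True.
  (!B || !P) forces P = False.
  (!D || P) forces D = False.
  (!B || P || !S) forces S = False.
  (P || S || W) forces W = True.
  Clause (P || S || !W) is falsified — contradiction.
Both cases fail, so the formula is unsatisfiable.

The formula is unsatisfiable.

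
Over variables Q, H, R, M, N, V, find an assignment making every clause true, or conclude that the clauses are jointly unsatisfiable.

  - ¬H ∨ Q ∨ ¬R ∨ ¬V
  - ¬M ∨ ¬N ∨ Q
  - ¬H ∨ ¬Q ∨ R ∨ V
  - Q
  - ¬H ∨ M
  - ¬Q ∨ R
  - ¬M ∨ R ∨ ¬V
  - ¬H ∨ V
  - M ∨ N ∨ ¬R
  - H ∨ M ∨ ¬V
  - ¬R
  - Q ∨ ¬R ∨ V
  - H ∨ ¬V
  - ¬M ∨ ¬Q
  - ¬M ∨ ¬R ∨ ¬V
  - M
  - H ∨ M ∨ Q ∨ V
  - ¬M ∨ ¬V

No satisfying assignment exists.

Case Q = True:
  (¬Q ∨ R) forces R = True.
  Clause (¬R) is falsified — contradiction.
Case Q = False:
  Clause (Q) is falsified — contradiction.
Both cases fail, so the formula is unsatisfiable.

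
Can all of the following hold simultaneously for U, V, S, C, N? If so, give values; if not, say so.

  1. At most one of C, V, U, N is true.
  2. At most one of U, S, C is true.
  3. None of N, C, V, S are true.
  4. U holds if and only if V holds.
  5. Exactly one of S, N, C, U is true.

Case V = True:
  Constraint (3) is violated (V=T) — contradiction.
Case V = False:
  (3) forces N = False.
  (3) forces C = False.
  (3) forces S = False.
  (4) with V=F forces U = False.
  Constraint (5) is violated (S=F, N=F, C=F, U=F) — contradiction.
Both cases fail — unsatisfiable.

Unsatisfiable — no assignment works.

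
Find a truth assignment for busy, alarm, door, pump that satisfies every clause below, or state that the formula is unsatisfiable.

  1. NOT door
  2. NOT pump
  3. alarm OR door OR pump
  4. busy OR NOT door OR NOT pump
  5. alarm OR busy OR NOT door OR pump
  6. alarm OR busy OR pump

Unit clause (NOT door) forces door = False.
Unit clause (NOT pump) forces pump = False.
In (alarm OR door OR pump) only alarm is left, so alarm = True.
Set busy = False.
Check each clause:
  (NOT door): NOT door holds.
  (NOT pump): NOT pump holds.
  (alarm OR door OR pump): alarm holds.
  (busy OR NOT door OR NOT pump): NOT door holds.
  (alarm OR busy OR NOT door OR pump): alarm holds.
  (alarm OR busy OR pump): alarm holds.
All clauses satisfied.

busy=F, alarm=T, door=F, pump=F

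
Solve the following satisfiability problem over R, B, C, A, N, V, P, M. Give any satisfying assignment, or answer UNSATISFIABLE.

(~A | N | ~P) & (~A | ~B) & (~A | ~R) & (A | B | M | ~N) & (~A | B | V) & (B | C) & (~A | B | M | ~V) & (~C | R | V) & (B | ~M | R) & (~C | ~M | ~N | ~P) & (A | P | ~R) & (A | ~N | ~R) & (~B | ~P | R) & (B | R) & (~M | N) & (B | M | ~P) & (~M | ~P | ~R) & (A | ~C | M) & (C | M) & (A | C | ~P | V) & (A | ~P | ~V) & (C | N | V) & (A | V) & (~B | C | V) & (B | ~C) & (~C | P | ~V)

Set R = False.
  then (B | R) forces B = True.
  then (~A | ~B) forces A = False.
  then (~B | ~P | R) forces P = False.
  then (A | V) forces V = True.
  then (~C | P | ~V) forces C = False.
  then (C | M) forces M = True.
  then (~M | N) forces N = True.
All clauses satisfied.

R: False, B: True, C: False, A: False, N: True, V: True, P: False, M: True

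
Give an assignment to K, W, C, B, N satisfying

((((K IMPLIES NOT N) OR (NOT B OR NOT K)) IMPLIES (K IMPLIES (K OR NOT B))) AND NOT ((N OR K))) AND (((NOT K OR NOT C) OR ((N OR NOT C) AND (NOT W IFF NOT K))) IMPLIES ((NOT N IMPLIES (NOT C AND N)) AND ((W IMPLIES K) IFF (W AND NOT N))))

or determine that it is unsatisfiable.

Case K = True: the conjunct NOT ((N OR K)) becomes NOT ((N OR True)) = False.
Case K = False: the formula simplifies to NOT N AND ((NOT N IMPLIES (NOT C AND N)) AND (NOT W IFF (W AND NOT N))).
  N = True: the conjunct NOT N is False.
  N = False: the conjunct NOT N IMPLIES (NOT C AND N) becomes NOT False IMPLIES (NOT C AND False) = False.
Both cases fail — unsatisfiable.

UNSATISFIABLE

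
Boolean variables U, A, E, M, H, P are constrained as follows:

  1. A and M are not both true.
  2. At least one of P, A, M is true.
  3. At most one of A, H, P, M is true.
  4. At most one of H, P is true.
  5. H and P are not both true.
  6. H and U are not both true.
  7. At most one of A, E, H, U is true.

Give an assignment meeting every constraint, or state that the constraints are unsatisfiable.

U: False; A: False; E: True; M: True; H: False; P: False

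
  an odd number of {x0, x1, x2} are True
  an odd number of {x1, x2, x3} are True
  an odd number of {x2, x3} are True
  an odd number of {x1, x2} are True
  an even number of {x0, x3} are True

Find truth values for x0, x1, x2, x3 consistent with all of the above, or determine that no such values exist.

x0 = False; x1 = False; x2 = True; x3 = False

{x0, x1, x2}: 1 true → odd ✓
{x1, x2, x3}: 1 true → odd ✓
{x2, x3}: 1 true → odd ✓
{x1, x2}: 1 true → odd ✓
{x0, x3}: 0 true → even ✓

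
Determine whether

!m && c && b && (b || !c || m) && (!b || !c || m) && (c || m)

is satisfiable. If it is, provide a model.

No satisfying assignment exists.

Case b = True:
  (!m) forces m = False.
  (c) forces c = True.
  Clause (!b || !c || m) is falsified — contradiction.
Case b = False:
  Clause (b) is falsified — contradiction.
Both cases fail, so the formula is unsatisfiable.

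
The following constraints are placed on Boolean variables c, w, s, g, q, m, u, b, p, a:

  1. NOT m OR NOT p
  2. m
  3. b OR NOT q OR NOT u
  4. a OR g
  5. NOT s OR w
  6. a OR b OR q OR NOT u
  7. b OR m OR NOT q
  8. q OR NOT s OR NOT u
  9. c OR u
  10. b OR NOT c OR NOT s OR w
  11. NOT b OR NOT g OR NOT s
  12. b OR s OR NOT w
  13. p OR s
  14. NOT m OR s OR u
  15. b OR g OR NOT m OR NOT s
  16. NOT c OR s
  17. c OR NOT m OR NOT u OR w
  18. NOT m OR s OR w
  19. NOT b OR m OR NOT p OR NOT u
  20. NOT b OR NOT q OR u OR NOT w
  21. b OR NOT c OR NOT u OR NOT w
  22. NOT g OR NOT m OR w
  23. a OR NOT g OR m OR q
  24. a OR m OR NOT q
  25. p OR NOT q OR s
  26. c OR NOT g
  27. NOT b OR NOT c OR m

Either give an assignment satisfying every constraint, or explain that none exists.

c = False, w = True, s = True, g = False, q = True, m = True, u = True, b = True, p = False, a = True

Unit clause (m) forces m = True.
In (NOT m OR NOT p) only NOT p is left, so p = False.
In (p OR s) only s is left, so s = True.
In (NOT s OR w) only w is left, so w = True.
Set c = False.
  then (c OR u) forces u = True.
  then (c OR NOT g) forces g = False.
  then (a OR g) forces a = True.
  then (q OR NOT s OR NOT u) forces q = True.
  then (b OR g OR NOT m OR NOT s) forces b = True.
All clauses satisfied.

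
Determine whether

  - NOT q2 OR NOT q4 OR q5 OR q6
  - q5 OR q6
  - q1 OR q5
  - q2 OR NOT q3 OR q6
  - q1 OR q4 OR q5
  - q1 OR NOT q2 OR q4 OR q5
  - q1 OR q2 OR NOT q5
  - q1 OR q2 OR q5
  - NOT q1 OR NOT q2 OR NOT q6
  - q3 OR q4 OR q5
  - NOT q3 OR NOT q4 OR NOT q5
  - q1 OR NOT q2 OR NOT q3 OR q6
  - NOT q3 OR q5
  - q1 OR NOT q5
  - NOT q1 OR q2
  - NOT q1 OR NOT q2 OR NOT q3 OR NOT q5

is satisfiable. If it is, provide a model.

Set q1 = True.
  then (NOT q1 OR q2) forces q2 = True.
  then (NOT q1 OR NOT q2 OR NOT q6) forces q6 = False.
  then (q5 OR q6) forces q5 = True.
  then (NOT q1 OR NOT q2 OR NOT q3 OR NOT q5) forces q3 = False.
Set q4 = True.
All clauses satisfied.

q1: True, q2: True, q3: False, q4: True, q5: True, q6: False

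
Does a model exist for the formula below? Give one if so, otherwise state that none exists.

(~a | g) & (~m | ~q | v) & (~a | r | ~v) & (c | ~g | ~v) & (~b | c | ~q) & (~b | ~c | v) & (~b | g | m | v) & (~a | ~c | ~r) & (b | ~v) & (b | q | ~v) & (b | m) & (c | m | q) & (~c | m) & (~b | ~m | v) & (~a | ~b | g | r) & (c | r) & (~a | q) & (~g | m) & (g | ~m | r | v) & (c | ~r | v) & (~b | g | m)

Set a = False.
Set m = True.
Set c = True.
Set g = False.
Set v = True.
  then (b | ~v) forces b = True.
Set q = True.
Set r = True.
All clauses satisfied.

a = False, m = True, c = True, g = False, v = True, q = True, r = True, b = True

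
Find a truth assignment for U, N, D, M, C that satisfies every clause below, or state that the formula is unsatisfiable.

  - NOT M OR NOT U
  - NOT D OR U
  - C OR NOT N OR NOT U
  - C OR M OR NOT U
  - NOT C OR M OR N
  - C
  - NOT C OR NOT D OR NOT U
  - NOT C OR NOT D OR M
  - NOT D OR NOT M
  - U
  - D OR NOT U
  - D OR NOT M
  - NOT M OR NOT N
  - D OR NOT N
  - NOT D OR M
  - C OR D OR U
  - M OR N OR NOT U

Case U = True:
  (NOT M OR NOT U) forces M = False.
  (C OR M OR NOT U) forces C = True.
  (NOT C OR M OR N) forces N = True.
  (NOT C OR NOT D OR NOT U) forces D = False.
  Clause (D OR NOT U) is falsified — contradiction.
Case U = False:
  Clause (U) is falsified — contradiction.
Both cases fail, so the formula is unsatisfiable.

Unsatisfiable — no assignment works.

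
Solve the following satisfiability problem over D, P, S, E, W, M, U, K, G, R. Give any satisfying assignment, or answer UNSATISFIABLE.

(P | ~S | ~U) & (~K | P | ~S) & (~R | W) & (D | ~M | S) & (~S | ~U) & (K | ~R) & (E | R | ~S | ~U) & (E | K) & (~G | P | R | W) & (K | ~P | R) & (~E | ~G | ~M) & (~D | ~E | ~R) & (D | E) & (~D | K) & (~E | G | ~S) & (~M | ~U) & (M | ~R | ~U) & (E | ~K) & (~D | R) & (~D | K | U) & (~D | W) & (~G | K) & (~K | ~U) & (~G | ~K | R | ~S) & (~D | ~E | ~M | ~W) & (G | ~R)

D: False, P: True, S: False, E: True, W: False, M: False, U: False, K: True, G: True, R: False

Try D = True:
  (~D | K) forces K = True.
  (E | ~K) forces E = True.
  (~D | ~E | ~R) forces R = False.
  clause (~D | R) is falsified — backtrack.
So D = False.
  then (D | E) forces E = True.
Set P = True.
Set S = False.
  then (D | ~M | S) forces M = False.
Set W = False.
  then (~R | W) forces R = False.
  then (K | ~P | R) forces K = True.
  then (~K | ~U) forces U = False.
Set G = True.
All clauses satisfied.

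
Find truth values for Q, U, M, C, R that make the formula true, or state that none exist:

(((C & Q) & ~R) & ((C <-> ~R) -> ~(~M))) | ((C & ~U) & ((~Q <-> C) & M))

Q: False, U: False, M: True, C: True, R: True

  (((C & Q) & ~R) & ((C <-> ~R) -> ~(~M))) | ((C & ~U) & ((~Q <-> C) & M)) = True
    ((C & Q) & ~R) & ((C <-> ~R) -> ~(~M)) = False
      (C & Q) & ~R = False
        C & Q = False
        ~R = False
      (C <-> ~R) -> ~(~M) = True
        C <-> ~R = False
          ~R = False
        ~(~M) = True
          ~M = False
    (C & ~U) & ((~Q <-> C) & M) = True
      C & ~U = True
        ~U = True
      (~Q <-> C) & M = True
        ~Q <-> C = True
          ~Q = True
The formula evaluates to True.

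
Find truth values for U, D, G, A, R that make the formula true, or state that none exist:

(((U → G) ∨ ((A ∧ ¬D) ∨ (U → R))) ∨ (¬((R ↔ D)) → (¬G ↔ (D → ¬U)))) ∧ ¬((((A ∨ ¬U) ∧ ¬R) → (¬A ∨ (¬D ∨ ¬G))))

U: False, D: True, G: True, A: True, R: False

  ((U → G) ∨ ((A ∧ ¬D) ∨ (U → R))) ∨ (¬((R ↔ D)) → (¬G ↔ (D → ¬U))) = True
    (U → G) ∨ ((A ∧ ¬D) ∨ (U → R)) = True
      U → G = True
      (A ∧ ¬D) ∨ (U → R) = True
        A ∧ ¬D = False
          ¬D = False
        U → R = True
    ¬((R ↔ D)) → (¬G ↔ (D → ¬U)) = False
      ¬((R ↔ D)) = True
        R ↔ D = False
      ¬G ↔ (D → ¬U) = False
        ¬G = False
        D → ¬U = True
          ¬U = True
  ¬((((A ∨ ¬U) ∧ ¬R) → (¬A ∨ (¬D ∨ ¬G)))) = True
    ((A ∨ ¬U) ∧ ¬R) → (¬A ∨ (¬D ∨ ¬G)) = False
      (A ∨ ¬U) ∧ ¬R = True
        A ∨ ¬U = True
          ¬U = True
        ¬R = True
      ¬A ∨ (¬D ∨ ¬G) = False
        ¬A = False
        ¬D ∨ ¬G = False
          ¬D = False
          ¬G = False
Both conjuncts True, so the formula holds.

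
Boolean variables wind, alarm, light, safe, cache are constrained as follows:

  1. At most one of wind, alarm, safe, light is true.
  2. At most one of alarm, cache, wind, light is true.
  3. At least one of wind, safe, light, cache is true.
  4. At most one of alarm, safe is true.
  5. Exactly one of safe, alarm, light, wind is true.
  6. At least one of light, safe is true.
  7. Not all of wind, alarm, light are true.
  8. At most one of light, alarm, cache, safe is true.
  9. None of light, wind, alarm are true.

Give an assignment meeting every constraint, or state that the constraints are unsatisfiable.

wind=F, alarm=F, light=F, safe=T, cache=F

  (1) {wind, alarm, safe, light}: 1 true — at most one ✓
  (2) {alarm, cache, wind, light}: 0 true — at most one ✓
  (3) {wind, safe, light, cache}: 1 true — at least one ✓
  (4) {alarm, safe}: 1 true — at most one ✓
  (5) {safe, alarm, light, wind}: 1 true — exactly one ✓
  (6) {light, safe}: 1 true — at least one ✓
  (7) {wind, alarm, light}: 0/3 true — not all ✓
  (8) {light, alarm, cache, safe}: 1 true — at most one ✓
  (9) {light, wind, alarm}: 0 true — none ✓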